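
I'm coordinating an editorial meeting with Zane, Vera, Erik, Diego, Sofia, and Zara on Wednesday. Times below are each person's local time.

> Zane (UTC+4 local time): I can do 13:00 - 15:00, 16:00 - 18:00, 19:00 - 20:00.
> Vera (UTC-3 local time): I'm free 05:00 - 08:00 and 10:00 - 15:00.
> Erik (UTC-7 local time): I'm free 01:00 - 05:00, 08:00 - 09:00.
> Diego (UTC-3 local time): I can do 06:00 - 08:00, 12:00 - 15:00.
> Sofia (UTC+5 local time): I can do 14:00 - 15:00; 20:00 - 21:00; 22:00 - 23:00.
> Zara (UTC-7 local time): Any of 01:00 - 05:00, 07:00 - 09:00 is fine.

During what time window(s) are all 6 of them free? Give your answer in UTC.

Zane in UTC: 09:00-11:00, 12:00-14:00, 15:00-16:00 (subtract 4h to convert from UTC+4).
Vera in UTC: 08:00-11:00, 13:00-18:00 (add 3h to convert from UTC-3).
Erik in UTC: 08:00-12:00, 15:00-16:00 (add 7h to convert from UTC-7).
Diego in UTC: 09:00-11:00, 15:00-18:00 (add 3h to convert from UTC-3).
Sofia in UTC: 09:00-10:00, 15:00-16:00, 17:00-18:00 (subtract 5h to convert from UTC+5).
Zara in UTC: 08:00-12:00, 14:00-16:00 (add 7h to convert from UTC-7).
Zane ∩ Vera: 09:00-11:00, 13:00-14:00, 15:00-16:00.
Zane ∩ Vera ∩ Erik: 09:00-11:00, 15:00-16:00.
Zane ∩ Vera ∩ Erik ∩ Diego: 09:00-11:00, 15:00-16:00.
Zane ∩ Vera ∩ Erik ∩ Diego ∩ Sofia: 09:00-10:00, 15:00-16:00.
Zane ∩ Vera ∩ Erik ∩ Diego ∩ Sofia ∩ Zara: 09:00-10:00, 15:00-16:00.

09:00-10:00, 15:00-16:00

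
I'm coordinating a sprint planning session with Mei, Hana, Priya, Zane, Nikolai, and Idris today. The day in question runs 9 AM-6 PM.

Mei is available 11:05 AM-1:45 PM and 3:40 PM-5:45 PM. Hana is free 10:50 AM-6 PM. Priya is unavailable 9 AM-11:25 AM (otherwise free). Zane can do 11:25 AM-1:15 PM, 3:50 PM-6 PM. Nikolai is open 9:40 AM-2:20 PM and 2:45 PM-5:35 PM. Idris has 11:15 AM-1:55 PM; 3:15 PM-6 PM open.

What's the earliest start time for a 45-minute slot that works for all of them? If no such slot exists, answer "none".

Mei free: 11:05-13:45, 15:40-17:45.
Hana free: 10:50-18:00.
Priya free: 11:25-18:00 (invert busy blocks within the working day).
Zane free: 11:25-13:15, 15:50-18:00.
Nikolai free: 09:40-14:20, 14:45-17:35.
Idris free: 11:15-13:55, 15:15-18:00.
Mei ∩ Hana: 11:05-13:45, 15:40-17:45.
Mei ∩ Hana ∩ Priya: 11:25-13:45, 15:40-17:45.
Mei ∩ Hana ∩ Priya ∩ Zane: 11:25-13:15, 15:50-17:45.
Mei ∩ Hana ∩ Priya ∩ Zane ∩ Nikolai: 11:25-13:15, 15:50-17:35.
Mei ∩ Hana ∩ Priya ∩ Zane ∩ Nikolai ∩ Idris: 11:25-13:15, 15:50-17:35.
So the common availability across everyone is 11:25-13:15, 15:50-17:35.
The first common window of at least 45 minutes is 11:25-13:15, so the earliest start is 11:25.

11:25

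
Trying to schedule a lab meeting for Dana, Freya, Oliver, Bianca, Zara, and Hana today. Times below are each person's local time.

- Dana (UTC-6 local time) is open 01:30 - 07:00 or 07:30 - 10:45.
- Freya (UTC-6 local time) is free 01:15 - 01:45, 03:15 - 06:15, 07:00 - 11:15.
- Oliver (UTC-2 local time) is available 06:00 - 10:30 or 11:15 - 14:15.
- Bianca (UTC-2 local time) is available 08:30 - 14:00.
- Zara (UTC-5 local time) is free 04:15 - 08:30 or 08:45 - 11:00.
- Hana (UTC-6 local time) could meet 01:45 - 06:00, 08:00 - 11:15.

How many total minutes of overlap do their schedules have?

Dana in UTC: 07:30-13:00, 13:30-16:45 (add 6h to convert from UTC-6).
Freya in UTC: 07:15-07:45, 09:15-12:15, 13:00-17:15 (add 6h to convert from UTC-6).
Oliver in UTC: 08:00-12:30, 13:15-16:15 (add 2h to convert from UTC-2).
Bianca in UTC: 10:30-16:00 (add 2h to convert from UTC-2).
Zara in UTC: 09:15-13:30, 13:45-16:00 (add 5h to convert from UTC-5).
Hana in UTC: 07:45-12:00, 14:00-17:15 (add 6h to convert from UTC-6).
Dana ∩ Freya: 07:30-07:45, 09:15-12:15, 13:30-16:45.
Dana ∩ Freya ∩ Oliver: 09:15-12:15, 13:30-16:15.
Dana ∩ Freya ∩ Oliver ∩ Bianca: 10:30-12:15, 13:30-16:00.
Dana ∩ Freya ∩ Oliver ∩ Bianca ∩ Zara: 10:30-12:15, 13:45-16:00.
Dana ∩ Freya ∩ Oliver ∩ Bianca ∩ Zara ∩ Hana: 10:30-12:00, 14:00-16:00.
So the common availability across everyone is 10:30-12:00, 14:00-16:00.
Summing the common windows: 90 + 120 = 210 minutes.

210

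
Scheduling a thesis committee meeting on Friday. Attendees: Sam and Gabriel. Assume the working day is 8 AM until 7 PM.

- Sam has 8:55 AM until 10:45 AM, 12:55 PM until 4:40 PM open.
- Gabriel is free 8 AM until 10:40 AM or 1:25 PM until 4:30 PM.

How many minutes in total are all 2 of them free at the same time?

290

Sam ∩ Gabriel: 08:55-10:40, 13:25-16:30.
So the common availability across everyone is 08:55-10:40, 13:25-16:30.
Summing the common windows: 105 + 185 = 290 minutes.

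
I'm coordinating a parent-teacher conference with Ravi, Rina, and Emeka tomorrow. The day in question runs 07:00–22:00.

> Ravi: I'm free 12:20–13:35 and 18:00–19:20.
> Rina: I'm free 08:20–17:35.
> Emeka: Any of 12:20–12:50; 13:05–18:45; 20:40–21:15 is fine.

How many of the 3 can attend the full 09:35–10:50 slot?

Rina can make the full 09:35-10:50 slot — that's 1.

1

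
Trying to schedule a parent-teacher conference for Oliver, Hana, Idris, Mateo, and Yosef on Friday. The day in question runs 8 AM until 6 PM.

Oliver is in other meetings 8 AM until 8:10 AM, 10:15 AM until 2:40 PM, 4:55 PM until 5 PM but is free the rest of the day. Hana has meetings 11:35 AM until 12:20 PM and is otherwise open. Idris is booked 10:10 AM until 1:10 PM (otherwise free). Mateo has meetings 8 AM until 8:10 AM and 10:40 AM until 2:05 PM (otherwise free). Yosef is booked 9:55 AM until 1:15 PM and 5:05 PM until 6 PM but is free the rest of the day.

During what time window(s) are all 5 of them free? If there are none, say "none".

Oliver free: 08:10-10:15, 14:40-16:55, 17:00-18:00 (invert busy blocks within the working day).
Hana free: 08:00-11:35, 12:20-18:00 (invert busy blocks within the working day).
Idris free: 08:00-10:10, 13:10-18:00 (invert busy blocks within the working day).
Mateo free: 08:10-10:40, 14:05-18:00 (invert busy blocks within the working day).
Yosef free: 08:00-09:55, 13:15-17:05 (invert busy blocks within the working day).
Oliver ∩ Hana: 08:10-10:15, 14:40-16:55, 17:00-18:00.
Oliver ∩ Hana ∩ Idris: 08:10-10:10, 14:40-16:55, 17:00-18:00.
Oliver ∩ Hana ∩ Idris ∩ Mateo: 08:10-10:10, 14:40-16:55, 17:00-18:00.
Oliver ∩ Hana ∩ Idris ∩ Mateo ∩ Yosef: 08:10-09:55, 14:40-16:55, 17:00-17:05.

08:10-09:55, 14:40-16:55, 17:00-17:05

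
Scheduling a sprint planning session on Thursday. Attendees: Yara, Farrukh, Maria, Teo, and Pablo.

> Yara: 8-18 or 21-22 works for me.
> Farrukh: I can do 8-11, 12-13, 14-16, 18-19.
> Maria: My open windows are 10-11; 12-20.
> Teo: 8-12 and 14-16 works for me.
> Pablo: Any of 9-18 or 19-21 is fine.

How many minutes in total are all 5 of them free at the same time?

180

Yara ∩ Farrukh: 08:00-11:00, 12:00-13:00, 14:00-16:00.
Yara ∩ Farrukh ∩ Maria: 10:00-11:00, 12:00-13:00, 14:00-16:00.
Yara ∩ Farrukh ∩ Maria ∩ Teo: 10:00-11:00, 14:00-16:00.
Yara ∩ Farrukh ∩ Maria ∩ Teo ∩ Pablo: 10:00-11:00, 14:00-16:00.
Those are the intersection windows.
Summing the common windows: 60 + 120 = 180 minutes.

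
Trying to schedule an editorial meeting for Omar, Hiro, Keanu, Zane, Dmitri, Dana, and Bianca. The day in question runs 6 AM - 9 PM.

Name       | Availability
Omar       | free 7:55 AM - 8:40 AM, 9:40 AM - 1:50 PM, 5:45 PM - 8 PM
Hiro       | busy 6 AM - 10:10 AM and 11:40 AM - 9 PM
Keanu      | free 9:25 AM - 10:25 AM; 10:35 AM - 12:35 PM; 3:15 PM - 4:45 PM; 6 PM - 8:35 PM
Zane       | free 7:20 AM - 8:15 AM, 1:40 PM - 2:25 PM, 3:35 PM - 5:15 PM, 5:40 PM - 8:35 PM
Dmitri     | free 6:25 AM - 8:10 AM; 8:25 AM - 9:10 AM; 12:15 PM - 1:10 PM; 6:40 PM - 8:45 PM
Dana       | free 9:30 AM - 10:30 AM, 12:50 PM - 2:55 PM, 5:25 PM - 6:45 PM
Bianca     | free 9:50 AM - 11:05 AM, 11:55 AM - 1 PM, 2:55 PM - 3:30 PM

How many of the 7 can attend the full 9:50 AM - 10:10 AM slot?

Omar free: 07:55-08:40, 09:40-13:50, 17:45-20:00.
Hiro free: 10:10-11:40 (invert busy blocks within the working day).
Keanu free: 09:25-10:25, 10:35-12:35, 15:15-16:45, 18:00-20:35.
Zane free: 07:20-08:15, 13:40-14:25, 15:35-17:15, 17:40-20:35.
Dmitri free: 06:25-08:10, 08:25-09:10, 12:15-13:10, 18:40-20:45.
Dana free: 09:30-10:30, 12:50-14:55, 17:25-18:45.
Bianca free: 09:50-11:05, 11:55-13:00, 14:55-15:30.
Omar, Keanu, Dana, and Bianca can make the full 09:50-10:10 slot — that's 4.

4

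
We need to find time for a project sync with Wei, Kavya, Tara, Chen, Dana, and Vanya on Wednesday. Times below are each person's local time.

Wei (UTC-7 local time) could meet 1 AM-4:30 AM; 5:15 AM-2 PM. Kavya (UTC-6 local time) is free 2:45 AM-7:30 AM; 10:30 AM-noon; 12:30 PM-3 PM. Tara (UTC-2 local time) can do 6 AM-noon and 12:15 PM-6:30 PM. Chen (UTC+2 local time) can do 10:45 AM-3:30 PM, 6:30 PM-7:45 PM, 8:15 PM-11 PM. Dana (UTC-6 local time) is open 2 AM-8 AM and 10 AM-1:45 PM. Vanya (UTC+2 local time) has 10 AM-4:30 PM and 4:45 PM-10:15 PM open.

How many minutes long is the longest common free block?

165

Wei in UTC: 08:00-11:30, 12:15-21:00 (add 7h to convert from UTC-7).
Kavya in UTC: 08:45-13:30, 16:30-18:00, 18:30-21:00 (add 6h to convert from UTC-6).
Tara in UTC: 08:00-14:00, 14:15-20:30 (add 2h to convert from UTC-2).
Chen in UTC: 08:45-13:30, 16:30-17:45, 18:15-21:00 (subtract 2h to convert from UTC+2).
Dana in UTC: 08:00-14:00, 16:00-19:45 (add 6h to convert from UTC-6).
Vanya in UTC: 08:00-14:30, 14:45-20:15 (subtract 2h to convert from UTC+2).
Wei ∩ Kavya: 08:45-11:30, 12:15-13:30, 16:30-18:00, 18:30-21:00.
Wei ∩ Kavya ∩ Tara: 08:45-11:30, 12:15-13:30, 16:30-18:00, 18:30-20:30.
Wei ∩ Kavya ∩ Tara ∩ Chen: 08:45-11:30, 12:15-13:30, 16:30-17:45, 18:30-20:30.
Wei ∩ Kavya ∩ Tara ∩ Chen ∩ Dana: 08:45-11:30, 12:15-13:30, 16:30-17:45, 18:30-19:45.
Wei ∩ Kavya ∩ Tara ∩ Chen ∩ Dana ∩ Vanya: 08:45-11:30, 12:15-13:30, 16:30-17:45, 18:30-19:45.
The longest is 08:45-11:30 at 165 minutes.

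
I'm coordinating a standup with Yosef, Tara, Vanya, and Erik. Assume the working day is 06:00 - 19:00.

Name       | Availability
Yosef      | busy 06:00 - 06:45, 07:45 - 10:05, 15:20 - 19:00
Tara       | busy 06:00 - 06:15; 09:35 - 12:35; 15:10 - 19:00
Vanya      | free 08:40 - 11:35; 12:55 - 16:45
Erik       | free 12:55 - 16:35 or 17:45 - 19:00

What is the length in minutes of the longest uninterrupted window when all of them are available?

Yosef free: 06:45-07:45, 10:05-15:20 (invert busy blocks within the working day).
Tara free: 06:15-09:35, 12:35-15:10 (invert busy blocks within the working day).
Vanya free: 08:40-11:35, 12:55-16:45.
Erik free: 12:55-16:35, 17:45-19:00.
Yosef ∩ Tara: 06:45-07:45, 12:35-15:10.
Yosef ∩ Tara ∩ Vanya: 12:55-15:10.
Yosef ∩ Tara ∩ Vanya ∩ Erik: 12:55-15:10.
The longest is 12:55-15:10 at 135 minutes.

135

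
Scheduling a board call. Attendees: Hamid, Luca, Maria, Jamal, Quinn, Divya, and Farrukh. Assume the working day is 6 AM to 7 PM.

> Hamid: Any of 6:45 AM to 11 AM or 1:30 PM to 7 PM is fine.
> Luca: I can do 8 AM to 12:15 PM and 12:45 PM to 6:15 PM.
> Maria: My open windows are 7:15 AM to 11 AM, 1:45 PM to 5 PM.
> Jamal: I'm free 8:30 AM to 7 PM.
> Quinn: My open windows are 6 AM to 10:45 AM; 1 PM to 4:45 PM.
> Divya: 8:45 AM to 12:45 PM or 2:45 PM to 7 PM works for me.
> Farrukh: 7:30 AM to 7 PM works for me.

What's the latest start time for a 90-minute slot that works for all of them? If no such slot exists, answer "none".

15:15

Hamid ∩ Luca: 08:00-11:00, 13:30-18:15.
Hamid ∩ Luca ∩ Maria: 08:00-11:00, 13:45-17:00.
Hamid ∩ Luca ∩ Maria ∩ Jamal: 08:30-11:00, 13:45-17:00.
Hamid ∩ Luca ∩ Maria ∩ Jamal ∩ Quinn: 08:30-10:45, 13:45-16:45.
Hamid ∩ Luca ∩ Maria ∩ Jamal ∩ Quinn ∩ Divya: 08:45-10:45, 14:45-16:45.
Hamid ∩ Luca ∩ Maria ∩ Jamal ∩ Quinn ∩ Divya ∩ Farrukh: 08:45-10:45, 14:45-16:45.
Those are the intersection windows.
The last common window of at least 90 minutes is 14:45-16:45; a 90-minute meeting can start as late as 15:15 and still end by 16:45.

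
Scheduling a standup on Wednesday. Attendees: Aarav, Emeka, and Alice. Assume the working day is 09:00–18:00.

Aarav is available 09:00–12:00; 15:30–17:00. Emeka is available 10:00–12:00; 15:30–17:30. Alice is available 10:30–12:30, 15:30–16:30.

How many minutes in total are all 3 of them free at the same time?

Aarav ∩ Emeka: 10:00-12:00, 15:30-17:00.
Aarav ∩ Emeka ∩ Alice: 10:30-12:00, 15:30-16:30.
So the common availability across everyone is 10:30-12:00, 15:30-16:30.
Summing the common windows: 90 + 60 = 150 minutes.

150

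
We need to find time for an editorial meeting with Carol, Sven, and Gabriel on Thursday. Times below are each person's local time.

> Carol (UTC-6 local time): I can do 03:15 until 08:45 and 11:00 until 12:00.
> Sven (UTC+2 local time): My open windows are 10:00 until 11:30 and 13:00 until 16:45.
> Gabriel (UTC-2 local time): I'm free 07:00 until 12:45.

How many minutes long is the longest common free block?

225

Carol in UTC: 09:15-14:45, 17:00-18:00 (add 6h to convert from UTC-6).
Sven in UTC: 08:00-09:30, 11:00-14:45 (subtract 2h to convert from UTC+2).
Gabriel in UTC: 09:00-14:45 (add 2h to convert from UTC-2).
Carol ∩ Sven: 09:15-09:30, 11:00-14:45.
Carol ∩ Sven ∩ Gabriel: 09:15-09:30, 11:00-14:45.
So the common availability across everyone is 09:15-09:30, 11:00-14:45.
The longest is 11:00-14:45 at 225 minutes.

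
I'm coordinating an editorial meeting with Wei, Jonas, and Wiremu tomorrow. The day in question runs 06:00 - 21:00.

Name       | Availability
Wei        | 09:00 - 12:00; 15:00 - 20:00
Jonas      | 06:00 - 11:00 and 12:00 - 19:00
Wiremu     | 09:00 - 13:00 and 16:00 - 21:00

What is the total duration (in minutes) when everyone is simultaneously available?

300

Wei ∩ Jonas: 09:00-11:00, 15:00-19:00.
Wei ∩ Jonas ∩ Wiremu: 09:00-11:00, 16:00-19:00.
So the common availability across everyone is 09:00-11:00, 16:00-19:00.
Summing the common windows: 120 + 180 = 300 minutes.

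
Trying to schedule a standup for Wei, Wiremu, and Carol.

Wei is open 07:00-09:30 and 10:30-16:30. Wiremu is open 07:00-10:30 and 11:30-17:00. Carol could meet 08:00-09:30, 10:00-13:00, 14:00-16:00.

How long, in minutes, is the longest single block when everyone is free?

Wei ∩ Wiremu: 07:00-09:30, 11:30-16:30.
Wei ∩ Wiremu ∩ Carol: 08:00-09:30, 11:30-13:00, 14:00-16:00.
So the common availability across everyone is 08:00-09:30, 11:30-13:00, 14:00-16:00.
The longest is 14:00-16:00 at 120 minutes.

120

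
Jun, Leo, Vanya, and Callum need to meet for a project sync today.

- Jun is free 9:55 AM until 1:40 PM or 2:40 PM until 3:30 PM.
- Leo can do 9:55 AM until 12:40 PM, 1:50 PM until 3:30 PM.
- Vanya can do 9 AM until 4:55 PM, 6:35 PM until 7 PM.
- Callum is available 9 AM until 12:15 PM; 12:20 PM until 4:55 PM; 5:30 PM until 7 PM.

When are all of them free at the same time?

09:55-12:15, 12:20-12:40, 14:40-15:30

Jun ∩ Leo: 09:55-12:40, 14:40-15:30.
Jun ∩ Leo ∩ Vanya: 09:55-12:40, 14:40-15:30.
Jun ∩ Leo ∩ Vanya ∩ Callum: 09:55-12:15, 12:20-12:40, 14:40-15:30.
So the common availability across everyone is 09:55-12:15, 12:20-12:40, 14:40-15:30.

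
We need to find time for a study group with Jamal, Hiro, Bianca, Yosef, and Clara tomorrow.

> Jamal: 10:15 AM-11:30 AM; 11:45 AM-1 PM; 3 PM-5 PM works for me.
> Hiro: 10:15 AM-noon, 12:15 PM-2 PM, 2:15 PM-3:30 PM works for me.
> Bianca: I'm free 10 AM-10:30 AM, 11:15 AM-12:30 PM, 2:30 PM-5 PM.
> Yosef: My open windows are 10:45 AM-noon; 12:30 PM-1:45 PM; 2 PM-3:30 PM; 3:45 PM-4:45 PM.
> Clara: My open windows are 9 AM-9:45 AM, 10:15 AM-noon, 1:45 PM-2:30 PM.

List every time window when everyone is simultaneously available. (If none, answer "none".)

11:15-11:30, 11:45-12:00

Jamal ∩ Hiro: 10:15-11:30, 11:45-12:00, 12:15-13:00, 15:00-15:30.
Jamal ∩ Hiro ∩ Bianca: 10:15-10:30, 11:15-11:30, 11:45-12:00, 12:15-12:30, 15:00-15:30.
Jamal ∩ Hiro ∩ Bianca ∩ Yosef: 11:15-11:30, 11:45-12:00, 15:00-15:30.
Jamal ∩ Hiro ∩ Bianca ∩ Yosef ∩ Clara: 11:15-11:30, 11:45-12:00.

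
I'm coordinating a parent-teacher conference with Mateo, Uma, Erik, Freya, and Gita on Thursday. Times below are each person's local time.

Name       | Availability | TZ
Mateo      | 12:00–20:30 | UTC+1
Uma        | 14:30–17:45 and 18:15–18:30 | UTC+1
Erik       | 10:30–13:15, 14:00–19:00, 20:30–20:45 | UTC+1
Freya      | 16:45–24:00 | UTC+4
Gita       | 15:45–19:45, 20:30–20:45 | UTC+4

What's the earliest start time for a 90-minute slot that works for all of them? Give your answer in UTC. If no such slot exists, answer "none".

13:30

Mateo in UTC: 11:00-19:30 (subtract 1h to convert from UTC+1).
Uma in UTC: 13:30-16:45, 17:15-17:30 (subtract 1h to convert from UTC+1).
Erik in UTC: 09:30-12:15, 13:00-18:00, 19:30-19:45 (subtract 1h to convert from UTC+1).
Freya in UTC: 12:45-20:00 (subtract 4h to convert from UTC+4).
Gita in UTC: 11:45-15:45, 16:30-16:45 (subtract 4h to convert from UTC+4).
Mateo ∩ Uma: 13:30-16:45, 17:15-17:30.
Mateo ∩ Uma ∩ Erik: 13:30-16:45, 17:15-17:30.
Mateo ∩ Uma ∩ Erik ∩ Freya: 13:30-16:45, 17:15-17:30.
Mateo ∩ Uma ∩ Erik ∩ Freya ∩ Gita: 13:30-15:45, 16:30-16:45.
The first common window of at least 90 minutes is 13:30-15:45, so the earliest start is 13:30.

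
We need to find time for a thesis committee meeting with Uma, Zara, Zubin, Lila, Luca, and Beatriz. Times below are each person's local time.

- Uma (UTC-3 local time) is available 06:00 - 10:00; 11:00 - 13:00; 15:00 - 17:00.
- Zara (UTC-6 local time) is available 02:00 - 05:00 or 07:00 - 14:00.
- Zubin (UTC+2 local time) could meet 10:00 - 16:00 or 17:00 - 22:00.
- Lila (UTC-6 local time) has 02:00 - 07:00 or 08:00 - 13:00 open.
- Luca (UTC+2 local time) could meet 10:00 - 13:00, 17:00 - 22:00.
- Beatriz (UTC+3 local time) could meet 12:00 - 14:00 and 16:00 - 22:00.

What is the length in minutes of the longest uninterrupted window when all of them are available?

Uma in UTC: 09:00-13:00, 14:00-16:00, 18:00-20:00 (add 3h to convert from UTC-3).
Zara in UTC: 08:00-11:00, 13:00-20:00 (add 6h to convert from UTC-6).
Zubin in UTC: 08:00-14:00, 15:00-20:00 (subtract 2h to convert from UTC+2).
Lila in UTC: 08:00-13:00, 14:00-19:00 (add 6h to convert from UTC-6).
Luca in UTC: 08:00-11:00, 15:00-20:00 (subtract 2h to convert from UTC+2).
Beatriz in UTC: 09:00-11:00, 13:00-19:00 (subtract 3h to convert from UTC+3).
Uma ∩ Zara: 09:00-11:00, 14:00-16:00, 18:00-20:00.
Uma ∩ Zara ∩ Zubin: 09:00-11:00, 15:00-16:00, 18:00-20:00.
Uma ∩ Zara ∩ Zubin ∩ Lila: 09:00-11:00, 15:00-16:00, 18:00-19:00.
Uma ∩ Zara ∩ Zubin ∩ Lila ∩ Luca: 09:00-11:00, 15:00-16:00, 18:00-19:00.
Uma ∩ Zara ∩ Zubin ∩ Lila ∩ Luca ∩ Beatriz: 09:00-11:00, 15:00-16:00, 18:00-19:00.
The longest is 09:00-11:00 at 120 minutes.

120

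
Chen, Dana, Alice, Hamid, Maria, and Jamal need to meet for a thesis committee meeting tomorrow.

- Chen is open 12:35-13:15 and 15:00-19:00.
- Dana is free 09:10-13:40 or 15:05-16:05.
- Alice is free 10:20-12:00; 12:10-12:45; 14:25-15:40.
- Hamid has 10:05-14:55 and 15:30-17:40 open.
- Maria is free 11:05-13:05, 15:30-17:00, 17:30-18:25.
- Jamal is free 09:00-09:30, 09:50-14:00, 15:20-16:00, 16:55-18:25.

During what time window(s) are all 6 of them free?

12:35-12:45, 15:30-15:40

Chen ∩ Dana: 12:35-13:15, 15:05-16:05.
Chen ∩ Dana ∩ Alice: 12:35-12:45, 15:05-15:40.
Chen ∩ Dana ∩ Alice ∩ Hamid: 12:35-12:45, 15:30-15:40.
Chen ∩ Dana ∩ Alice ∩ Hamid ∩ Maria: 12:35-12:45, 15:30-15:40.
Chen ∩ Dana ∩ Alice ∩ Hamid ∩ Maria ∩ Jamal: 12:35-12:45, 15:30-15:40.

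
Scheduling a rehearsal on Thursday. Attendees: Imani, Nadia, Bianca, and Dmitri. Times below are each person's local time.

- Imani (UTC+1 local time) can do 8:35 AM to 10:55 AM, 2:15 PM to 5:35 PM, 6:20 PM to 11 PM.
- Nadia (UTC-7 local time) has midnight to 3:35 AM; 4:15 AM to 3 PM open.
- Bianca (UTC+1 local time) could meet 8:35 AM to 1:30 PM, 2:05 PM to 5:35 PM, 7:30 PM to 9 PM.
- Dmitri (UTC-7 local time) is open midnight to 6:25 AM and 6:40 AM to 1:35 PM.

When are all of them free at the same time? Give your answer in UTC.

Imani in UTC: 07:35-09:55, 13:15-16:35, 17:20-22:00 (subtract 1h to convert from UTC+1).
Nadia in UTC: 07:00-10:35, 11:15-22:00 (add 7h to convert from UTC-7).
Bianca in UTC: 07:35-12:30, 13:05-16:35, 18:30-20:00 (subtract 1h to convert from UTC+1).
Dmitri in UTC: 07:00-13:25, 13:40-20:35 (add 7h to convert from UTC-7).
Imani ∩ Nadia: 07:35-09:55, 13:15-16:35, 17:20-22:00.
Imani ∩ Nadia ∩ Bianca: 07:35-09:55, 13:15-16:35, 18:30-20:00.
Imani ∩ Nadia ∩ Bianca ∩ Dmitri: 07:35-09:55, 13:15-13:25, 13:40-16:35, 18:30-20:00.
Those are the intersection windows.

07:35-09:55, 13:15-13:25, 13:40-16:35, 18:30-20:00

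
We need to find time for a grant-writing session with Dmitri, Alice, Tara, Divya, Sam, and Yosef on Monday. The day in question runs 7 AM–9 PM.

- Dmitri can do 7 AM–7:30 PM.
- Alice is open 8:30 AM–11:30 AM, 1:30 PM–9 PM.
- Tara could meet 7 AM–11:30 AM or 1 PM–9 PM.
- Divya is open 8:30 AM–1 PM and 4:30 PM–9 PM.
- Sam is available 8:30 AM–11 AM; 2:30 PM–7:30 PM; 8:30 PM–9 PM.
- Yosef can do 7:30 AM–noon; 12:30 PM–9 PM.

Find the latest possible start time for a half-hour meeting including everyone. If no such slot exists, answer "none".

Dmitri ∩ Alice: 08:30-11:30, 13:30-19:30.
Dmitri ∩ Alice ∩ Tara: 08:30-11:30, 13:30-19:30.
Dmitri ∩ Alice ∩ Tara ∩ Divya: 08:30-11:30, 16:30-19:30.
Dmitri ∩ Alice ∩ Tara ∩ Divya ∩ Sam: 08:30-11:00, 16:30-19:30.
Dmitri ∩ Alice ∩ Tara ∩ Divya ∩ Sam ∩ Yosef: 08:30-11:00, 16:30-19:30.
So the common availability across everyone is 08:30-11:00, 16:30-19:30.
The last common window of at least 30 minutes is 16:30-19:30; a 30-minute meeting can start as late as 19:00 and still end by 19:30.

19:00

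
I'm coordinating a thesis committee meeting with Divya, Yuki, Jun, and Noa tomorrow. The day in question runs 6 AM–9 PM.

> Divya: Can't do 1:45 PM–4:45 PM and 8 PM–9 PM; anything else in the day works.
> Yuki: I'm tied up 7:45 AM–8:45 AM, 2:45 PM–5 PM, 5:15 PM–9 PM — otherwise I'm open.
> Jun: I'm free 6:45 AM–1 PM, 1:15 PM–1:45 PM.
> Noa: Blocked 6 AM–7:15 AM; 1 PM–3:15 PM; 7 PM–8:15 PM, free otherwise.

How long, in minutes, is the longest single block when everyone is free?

Divya free: 06:00-13:45, 16:45-20:00 (invert busy blocks within the working day).
Yuki free: 06:00-07:45, 08:45-14:45, 17:00-17:15 (invert busy blocks within the working day).
Jun free: 06:45-13:00, 13:15-13:45.
Noa free: 07:15-13:00, 15:15-19:00, 20:15-21:00 (invert busy blocks within the working day).
Divya ∩ Yuki: 06:00-07:45, 08:45-13:45, 17:00-17:15.
Divya ∩ Yuki ∩ Jun: 06:45-07:45, 08:45-13:00, 13:15-13:45.
Divya ∩ Yuki ∩ Jun ∩ Noa: 07:15-07:45, 08:45-13:00.
The longest is 08:45-13:00 at 255 minutes.

255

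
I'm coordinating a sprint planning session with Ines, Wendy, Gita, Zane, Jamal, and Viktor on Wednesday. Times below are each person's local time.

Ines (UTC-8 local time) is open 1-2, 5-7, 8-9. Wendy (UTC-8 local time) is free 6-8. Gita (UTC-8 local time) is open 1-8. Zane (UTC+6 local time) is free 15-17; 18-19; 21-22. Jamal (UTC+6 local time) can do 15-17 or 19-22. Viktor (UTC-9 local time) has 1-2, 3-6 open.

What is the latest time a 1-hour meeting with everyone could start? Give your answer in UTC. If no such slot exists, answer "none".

none

Ines in UTC: 09:00-10:00, 13:00-15:00, 16:00-17:00 (add 8h to convert from UTC-8).
Wendy in UTC: 14:00-16:00 (add 8h to convert from UTC-8).
Gita in UTC: 09:00-16:00 (add 8h to convert from UTC-8).
Zane in UTC: 09:00-11:00, 12:00-13:00, 15:00-16:00 (subtract 6h to convert from UTC+6).
Jamal in UTC: 09:00-11:00, 13:00-16:00 (subtract 6h to convert from UTC+6).
Viktor in UTC: 10:00-11:00, 12:00-15:00 (add 9h to convert from UTC-9).
Ines ∩ Wendy: 14:00-15:00.
Ines ∩ Wendy ∩ Gita: 14:00-15:00.
Ines ∩ Wendy ∩ Gita ∩ Zane: ∅.
Ines ∩ Wendy ∩ Gita ∩ Zane ∩ Jamal: ∅.
Ines ∩ Wendy ∩ Gita ∩ Zane ∩ Jamal ∩ Viktor: ∅.
There is no time when everyone is free.
No common window is at least 60 minutes long.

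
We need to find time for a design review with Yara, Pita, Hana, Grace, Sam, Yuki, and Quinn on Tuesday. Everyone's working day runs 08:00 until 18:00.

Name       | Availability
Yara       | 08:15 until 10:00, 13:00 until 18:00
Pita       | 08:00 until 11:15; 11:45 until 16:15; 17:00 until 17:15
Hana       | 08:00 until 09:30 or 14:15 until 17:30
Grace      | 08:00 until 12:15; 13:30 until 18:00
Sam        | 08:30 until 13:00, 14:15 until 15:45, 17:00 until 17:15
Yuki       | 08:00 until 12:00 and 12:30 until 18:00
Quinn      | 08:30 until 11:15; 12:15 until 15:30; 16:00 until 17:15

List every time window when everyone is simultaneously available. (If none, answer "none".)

Yara ∩ Pita: 08:15-10:00, 13:00-16:15, 17:00-17:15.
Yara ∩ Pita ∩ Hana: 08:15-09:30, 14:15-16:15, 17:00-17:15.
Yara ∩ Pita ∩ Hana ∩ Grace: 08:15-09:30, 14:15-16:15, 17:00-17:15.
Yara ∩ Pita ∩ Hana ∩ Grace ∩ Sam: 08:30-09:30, 14:15-15:45, 17:00-17:15.
Yara ∩ Pita ∩ Hana ∩ Grace ∩ Sam ∩ Yuki: 08:30-09:30, 14:15-15:45, 17:00-17:15.
Yara ∩ Pita ∩ Hana ∩ Grace ∩ Sam ∩ Yuki ∩ Quinn: 08:30-09:30, 14:15-15:30, 17:00-17:15.
Those are the intersection windows.

08:30-09:30, 14:15-15:30, 17:00-17:15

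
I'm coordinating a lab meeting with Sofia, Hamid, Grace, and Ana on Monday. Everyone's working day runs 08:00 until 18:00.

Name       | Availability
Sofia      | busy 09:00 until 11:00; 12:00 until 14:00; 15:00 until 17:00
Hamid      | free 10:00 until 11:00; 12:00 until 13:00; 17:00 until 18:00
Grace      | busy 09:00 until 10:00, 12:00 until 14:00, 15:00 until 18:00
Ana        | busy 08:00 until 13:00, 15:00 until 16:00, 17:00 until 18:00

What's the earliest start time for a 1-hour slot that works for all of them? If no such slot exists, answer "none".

Sofia free: 08:00-09:00, 11:00-12:00, 14:00-15:00, 17:00-18:00 (invert busy blocks within the working day).
Hamid free: 10:00-11:00, 12:00-13:00, 17:00-18:00.
Grace free: 08:00-09:00, 10:00-12:00, 14:00-15:00 (invert busy blocks within the working day).
Ana free: 13:00-15:00, 16:00-17:00 (invert busy blocks within the working day).
Sofia ∩ Hamid: 17:00-18:00.
Sofia ∩ Hamid ∩ Grace: ∅.
Sofia ∩ Hamid ∩ Grace ∩ Ana: ∅.
There is no time when everyone is free.
No common window is at least 60 minutes long.

none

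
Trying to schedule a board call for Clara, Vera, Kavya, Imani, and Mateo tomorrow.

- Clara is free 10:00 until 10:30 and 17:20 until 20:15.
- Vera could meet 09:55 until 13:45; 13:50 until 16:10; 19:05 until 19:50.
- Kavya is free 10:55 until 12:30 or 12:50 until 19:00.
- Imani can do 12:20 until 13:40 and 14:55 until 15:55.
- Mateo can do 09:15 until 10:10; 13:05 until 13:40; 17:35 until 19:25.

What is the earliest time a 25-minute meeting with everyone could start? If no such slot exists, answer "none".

none

Clara ∩ Vera: 10:00-10:30, 19:05-19:50.
Clara ∩ Vera ∩ Kavya: ∅.
Clara ∩ Vera ∩ Kavya ∩ Imani: ∅.
Clara ∩ Vera ∩ Kavya ∩ Imani ∩ Mateo: ∅.
There is no time when everyone is free.
No common window is at least 25 minutes long.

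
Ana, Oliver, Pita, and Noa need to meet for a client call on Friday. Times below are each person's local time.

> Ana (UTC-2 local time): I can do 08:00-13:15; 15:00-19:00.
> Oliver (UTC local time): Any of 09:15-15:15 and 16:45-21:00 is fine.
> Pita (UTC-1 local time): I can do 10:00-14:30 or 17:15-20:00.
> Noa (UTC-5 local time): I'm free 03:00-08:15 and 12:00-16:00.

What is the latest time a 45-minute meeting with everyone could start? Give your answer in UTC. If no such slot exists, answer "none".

Ana in UTC: 10:00-15:15, 17:00-21:00 (add 2h to convert from UTC-2).
Oliver in UTC: 09:15-15:15, 16:45-21:00.
Pita in UTC: 11:00-15:30, 18:15-21:00 (add 1h to convert from UTC-1).
Noa in UTC: 08:00-13:15, 17:00-21:00 (add 5h to convert from UTC-5).
Ana ∩ Oliver: 10:00-15:15, 17:00-21:00.
Ana ∩ Oliver ∩ Pita: 11:00-15:15, 18:15-21:00.
Ana ∩ Oliver ∩ Pita ∩ Noa: 11:00-13:15, 18:15-21:00.
Those are the intersection windows.
The last common window of at least 45 minutes is 18:15-21:00; a 45-minute meeting can start as late as 20:15 and still end by 21:00.

20:15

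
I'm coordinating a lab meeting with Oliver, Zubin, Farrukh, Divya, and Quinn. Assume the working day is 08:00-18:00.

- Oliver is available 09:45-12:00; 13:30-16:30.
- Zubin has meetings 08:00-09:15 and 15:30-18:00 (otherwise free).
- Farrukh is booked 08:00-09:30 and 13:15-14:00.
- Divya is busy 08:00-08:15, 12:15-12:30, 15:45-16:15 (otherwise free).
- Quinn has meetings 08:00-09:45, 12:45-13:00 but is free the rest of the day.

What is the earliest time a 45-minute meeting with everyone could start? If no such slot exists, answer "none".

09:45

Oliver free: 09:45-12:00, 13:30-16:30.
Zubin free: 09:15-15:30 (invert busy blocks within the working day).
Farrukh free: 09:30-13:15, 14:00-18:00 (invert busy blocks within the working day).
Divya free: 08:15-12:15, 12:30-15:45, 16:15-18:00 (invert busy blocks within the working day).
Quinn free: 09:45-12:45, 13:00-18:00 (invert busy blocks within the working day).
Oliver ∩ Zubin: 09:45-12:00, 13:30-15:30.
Oliver ∩ Zubin ∩ Farrukh: 09:45-12:00, 14:00-15:30.
Oliver ∩ Zubin ∩ Farrukh ∩ Divya: 09:45-12:00, 14:00-15:30.
Oliver ∩ Zubin ∩ Farrukh ∩ Divya ∩ Quinn: 09:45-12:00, 14:00-15:30.
So the common availability across everyone is 09:45-12:00, 14:00-15:30.
The first common window of at least 45 minutes is 09:45-12:00, so the earliest start is 09:45.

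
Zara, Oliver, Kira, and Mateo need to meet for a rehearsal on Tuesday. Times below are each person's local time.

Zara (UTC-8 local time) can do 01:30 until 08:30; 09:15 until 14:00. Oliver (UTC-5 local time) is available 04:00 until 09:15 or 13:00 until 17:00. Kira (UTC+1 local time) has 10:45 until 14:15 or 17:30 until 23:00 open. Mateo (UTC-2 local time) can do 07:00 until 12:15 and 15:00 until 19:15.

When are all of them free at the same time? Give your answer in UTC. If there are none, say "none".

Zara in UTC: 09:30-16:30, 17:15-22:00 (add 8h to convert from UTC-8).
Oliver in UTC: 09:00-14:15, 18:00-22:00 (add 5h to convert from UTC-5).
Kira in UTC: 09:45-13:15, 16:30-22:00 (subtract 1h to convert from UTC+1).
Mateo in UTC: 09:00-14:15, 17:00-21:15 (add 2h to convert from UTC-2).
Zara ∩ Oliver: 09:30-14:15, 18:00-22:00.
Zara ∩ Oliver ∩ Kira: 09:45-13:15, 18:00-22:00.
Zara ∩ Oliver ∩ Kira ∩ Mateo: 09:45-13:15, 18:00-21:15.

09:45-13:15, 18:00-21:15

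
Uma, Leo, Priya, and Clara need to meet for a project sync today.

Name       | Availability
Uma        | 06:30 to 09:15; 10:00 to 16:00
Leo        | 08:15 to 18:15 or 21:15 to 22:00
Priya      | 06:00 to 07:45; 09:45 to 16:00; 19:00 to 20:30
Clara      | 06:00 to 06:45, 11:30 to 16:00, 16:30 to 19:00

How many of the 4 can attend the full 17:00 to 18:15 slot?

2

Leo and Clara can make the full 17:00-18:15 slot — that's 2.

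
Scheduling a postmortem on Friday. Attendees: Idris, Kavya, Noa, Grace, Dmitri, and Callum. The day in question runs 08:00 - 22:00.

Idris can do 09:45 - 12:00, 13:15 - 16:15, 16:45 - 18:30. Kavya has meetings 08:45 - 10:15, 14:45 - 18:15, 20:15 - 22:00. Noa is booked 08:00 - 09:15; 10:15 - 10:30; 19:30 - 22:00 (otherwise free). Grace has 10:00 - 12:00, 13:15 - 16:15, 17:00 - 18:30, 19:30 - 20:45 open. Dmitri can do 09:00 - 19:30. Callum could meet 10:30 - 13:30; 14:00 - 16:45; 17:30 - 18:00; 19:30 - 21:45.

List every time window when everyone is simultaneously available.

Idris free: 09:45-12:00, 13:15-16:15, 16:45-18:30.
Kavya free: 08:00-08:45, 10:15-14:45, 18:15-20:15 (invert busy blocks within the working day).
Noa free: 09:15-10:15, 10:30-19:30 (invert busy blocks within the working day).
Grace free: 10:00-12:00, 13:15-16:15, 17:00-18:30, 19:30-20:45.
Dmitri free: 09:00-19:30.
Callum free: 10:30-13:30, 14:00-16:45, 17:30-18:00, 19:30-21:45.
Idris ∩ Kavya: 10:15-12:00, 13:15-14:45, 18:15-18:30.
Idris ∩ Kavya ∩ Noa: 10:30-12:00, 13:15-14:45, 18:15-18:30.
Idris ∩ Kavya ∩ Noa ∩ Grace: 10:30-12:00, 13:15-14:45, 18:15-18:30.
Idris ∩ Kavya ∩ Noa ∩ Grace ∩ Dmitri: 10:30-12:00, 13:15-14:45, 18:15-18:30.
Idris ∩ Kavya ∩ Noa ∩ Grace ∩ Dmitri ∩ Callum: 10:30-12:00, 13:15-13:30, 14:00-14:45.
So the common availability across everyone is 10:30-12:00, 13:15-13:30, 14:00-14:45.

10:30-12:00, 13:15-13:30, 14:00-14:45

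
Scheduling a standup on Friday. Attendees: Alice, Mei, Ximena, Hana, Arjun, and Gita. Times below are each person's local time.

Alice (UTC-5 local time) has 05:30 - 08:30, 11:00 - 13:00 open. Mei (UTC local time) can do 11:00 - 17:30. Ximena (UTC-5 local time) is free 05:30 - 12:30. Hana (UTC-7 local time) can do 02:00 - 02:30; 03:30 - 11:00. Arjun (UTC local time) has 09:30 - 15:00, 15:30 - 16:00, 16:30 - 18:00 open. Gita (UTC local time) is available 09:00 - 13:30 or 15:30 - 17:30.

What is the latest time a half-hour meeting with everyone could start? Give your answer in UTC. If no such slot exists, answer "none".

17:00

Alice in UTC: 10:30-13:30, 16:00-18:00 (add 5h to convert from UTC-5).
Mei in UTC: 11:00-17:30.
Ximena in UTC: 10:30-17:30 (add 5h to convert from UTC-5).
Hana in UTC: 09:00-09:30, 10:30-18:00 (add 7h to convert from UTC-7).
Arjun in UTC: 09:30-15:00, 15:30-16:00, 16:30-18:00.
Gita in UTC: 09:00-13:30, 15:30-17:30.
Alice ∩ Mei: 11:00-13:30, 16:00-17:30.
Alice ∩ Mei ∩ Ximena: 11:00-13:30, 16:00-17:30.
Alice ∩ Mei ∩ Ximena ∩ Hana: 11:00-13:30, 16:00-17:30.
Alice ∩ Mei ∩ Ximena ∩ Hana ∩ Arjun: 11:00-13:30, 16:30-17:30.
Alice ∩ Mei ∩ Ximena ∩ Hana ∩ Arjun ∩ Gita: 11:00-13:30, 16:30-17:30.
So the common availability across everyone is 11:00-13:30, 16:30-17:30.
The last common window of at least 30 minutes is 16:30-17:30; a 30-minute meeting can start as late as 17:00 and still end by 17:30.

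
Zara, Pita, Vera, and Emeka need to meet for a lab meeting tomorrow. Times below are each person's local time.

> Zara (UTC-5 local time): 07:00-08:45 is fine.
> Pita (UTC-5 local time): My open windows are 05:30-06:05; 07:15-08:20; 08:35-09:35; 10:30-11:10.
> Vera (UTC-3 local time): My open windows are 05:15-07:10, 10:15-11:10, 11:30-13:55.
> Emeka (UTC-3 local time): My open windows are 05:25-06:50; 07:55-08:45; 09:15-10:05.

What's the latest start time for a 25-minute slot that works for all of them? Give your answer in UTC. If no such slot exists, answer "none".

Zara in UTC: 12:00-13:45 (add 5h to convert from UTC-5).
Pita in UTC: 10:30-11:05, 12:15-13:20, 13:35-14:35, 15:30-16:10 (add 5h to convert from UTC-5).
Vera in UTC: 08:15-10:10, 13:15-14:10, 14:30-16:55 (add 3h to convert from UTC-3).
Emeka in UTC: 08:25-09:50, 10:55-11:45, 12:15-13:05 (add 3h to convert from UTC-3).
Zara ∩ Pita: 12:15-13:20, 13:35-13:45.
Zara ∩ Pita ∩ Vera: 13:15-13:20, 13:35-13:45.
Zara ∩ Pita ∩ Vera ∩ Emeka: ∅.
There is no time when everyone is free.
No common window is at least 25 minutes long.

none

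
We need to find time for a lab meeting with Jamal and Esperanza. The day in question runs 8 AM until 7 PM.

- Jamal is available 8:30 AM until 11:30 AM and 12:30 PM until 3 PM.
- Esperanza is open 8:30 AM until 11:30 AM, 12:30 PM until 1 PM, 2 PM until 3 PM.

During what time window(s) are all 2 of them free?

Jamal ∩ Esperanza: 08:30-11:30, 12:30-13:00, 14:00-15:00.

08:30-11:30, 12:30-13:00, 14:00-15:00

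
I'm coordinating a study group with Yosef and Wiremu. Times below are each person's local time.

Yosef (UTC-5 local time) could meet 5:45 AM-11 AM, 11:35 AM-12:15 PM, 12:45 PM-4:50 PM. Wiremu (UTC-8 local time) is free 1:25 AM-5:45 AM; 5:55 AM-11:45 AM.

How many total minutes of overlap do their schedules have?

465

Yosef in UTC: 10:45-16:00, 16:35-17:15, 17:45-21:50 (add 5h to convert from UTC-5).
Wiremu in UTC: 09:25-13:45, 13:55-19:45 (add 8h to convert from UTC-8).
Yosef ∩ Wiremu: 10:45-13:45, 13:55-16:00, 16:35-17:15, 17:45-19:45.
Summing the common windows: 180 + 125 + 40 + 120 = 465 minutes.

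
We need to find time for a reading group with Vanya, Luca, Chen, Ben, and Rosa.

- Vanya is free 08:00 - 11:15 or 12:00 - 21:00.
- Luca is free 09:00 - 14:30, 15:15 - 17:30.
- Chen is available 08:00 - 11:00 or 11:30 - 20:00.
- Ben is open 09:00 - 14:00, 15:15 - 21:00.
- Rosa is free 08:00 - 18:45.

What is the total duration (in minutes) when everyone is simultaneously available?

375

Vanya ∩ Luca: 09:00-11:15, 12:00-14:30, 15:15-17:30.
Vanya ∩ Luca ∩ Chen: 09:00-11:00, 12:00-14:30, 15:15-17:30.
Vanya ∩ Luca ∩ Chen ∩ Ben: 09:00-11:00, 12:00-14:00, 15:15-17:30.
Vanya ∩ Luca ∩ Chen ∩ Ben ∩ Rosa: 09:00-11:00, 12:00-14:00, 15:15-17:30.
Summing the common windows: 120 + 120 + 135 = 375 minutes.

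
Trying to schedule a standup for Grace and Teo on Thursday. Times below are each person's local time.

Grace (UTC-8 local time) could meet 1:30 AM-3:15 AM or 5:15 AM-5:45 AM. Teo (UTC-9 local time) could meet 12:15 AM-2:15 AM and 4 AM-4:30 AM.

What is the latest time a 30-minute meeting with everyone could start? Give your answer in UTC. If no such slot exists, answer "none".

10:45

Grace in UTC: 09:30-11:15, 13:15-13:45 (add 8h to convert from UTC-8).
Teo in UTC: 09:15-11:15, 13:00-13:30 (add 9h to convert from UTC-9).
Grace ∩ Teo: 09:30-11:15, 13:15-13:30.
The last common window of at least 30 minutes is 09:30-11:15; a 30-minute meeting can start as late as 10:45 and still end by 11:15.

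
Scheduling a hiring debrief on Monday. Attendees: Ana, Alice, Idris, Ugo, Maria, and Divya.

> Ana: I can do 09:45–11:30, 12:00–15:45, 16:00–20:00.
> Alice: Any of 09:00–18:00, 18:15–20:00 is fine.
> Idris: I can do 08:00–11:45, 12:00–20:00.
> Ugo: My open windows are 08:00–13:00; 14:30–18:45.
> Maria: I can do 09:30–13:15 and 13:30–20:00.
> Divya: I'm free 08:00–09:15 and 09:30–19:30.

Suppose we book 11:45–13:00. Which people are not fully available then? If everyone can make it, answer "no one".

Ana: not fully free for 11:45-13:00. Alice: free for 11:45-13:00. Idris: not fully free for 11:45-13:00. Ugo: free for 11:45-13:00. Maria: free for 11:45-13:00. Divya: free for 11:45-13:00.

Ana, Idris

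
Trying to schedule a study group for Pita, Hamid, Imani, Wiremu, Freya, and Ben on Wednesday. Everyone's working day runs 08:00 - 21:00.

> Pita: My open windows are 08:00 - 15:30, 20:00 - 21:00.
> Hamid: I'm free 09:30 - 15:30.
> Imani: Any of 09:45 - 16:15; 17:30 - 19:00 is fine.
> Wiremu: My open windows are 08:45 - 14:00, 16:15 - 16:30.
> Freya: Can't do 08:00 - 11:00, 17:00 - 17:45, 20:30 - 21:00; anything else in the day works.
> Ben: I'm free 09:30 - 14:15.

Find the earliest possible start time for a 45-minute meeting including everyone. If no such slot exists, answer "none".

11:00

Pita free: 08:00-15:30, 20:00-21:00.
Hamid free: 09:30-15:30.
Imani free: 09:45-16:15, 17:30-19:00.
Wiremu free: 08:45-14:00, 16:15-16:30.
Freya free: 11:00-17:00, 17:45-20:30 (invert busy blocks within the working day).
Ben free: 09:30-14:15.
Pita ∩ Hamid: 09:30-15:30.
Pita ∩ Hamid ∩ Imani: 09:45-15:30.
Pita ∩ Hamid ∩ Imani ∩ Wiremu: 09:45-14:00.
Pita ∩ Hamid ∩ Imani ∩ Wiremu ∩ Freya: 11:00-14:00.
Pita ∩ Hamid ∩ Imani ∩ Wiremu ∩ Freya ∩ Ben: 11:00-14:00.
The first common window of at least 45 minutes is 11:00-14:00, so the earliest start is 11:00.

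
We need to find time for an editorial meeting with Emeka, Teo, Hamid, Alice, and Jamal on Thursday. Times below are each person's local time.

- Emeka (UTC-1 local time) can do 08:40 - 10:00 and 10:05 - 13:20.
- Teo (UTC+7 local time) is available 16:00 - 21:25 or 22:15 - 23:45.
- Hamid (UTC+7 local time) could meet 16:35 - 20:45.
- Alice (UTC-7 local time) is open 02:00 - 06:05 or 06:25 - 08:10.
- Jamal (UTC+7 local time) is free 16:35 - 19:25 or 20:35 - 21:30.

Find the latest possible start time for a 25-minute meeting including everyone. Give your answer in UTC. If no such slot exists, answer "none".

Emeka in UTC: 09:40-11:00, 11:05-14:20 (add 1h to convert from UTC-1).
Teo in UTC: 09:00-14:25, 15:15-16:45 (subtract 7h to convert from UTC+7).
Hamid in UTC: 09:35-13:45 (subtract 7h to convert from UTC+7).
Alice in UTC: 09:00-13:05, 13:25-15:10 (add 7h to convert from UTC-7).
Jamal in UTC: 09:35-12:25, 13:35-14:30 (subtract 7h to convert from UTC+7).
Emeka ∩ Teo: 09:40-11:00, 11:05-14:20.
Emeka ∩ Teo ∩ Hamid: 09:40-11:00, 11:05-13:45.
Emeka ∩ Teo ∩ Hamid ∩ Alice: 09:40-11:00, 11:05-13:05, 13:25-13:45.
Emeka ∩ Teo ∩ Hamid ∩ Alice ∩ Jamal: 09:40-11:00, 11:05-12:25, 13:35-13:45.
So the common availability across everyone is 09:40-11:00, 11:05-12:25, 13:35-13:45.
The last common window of at least 25 minutes is 11:05-12:25; a 25-minute meeting can start as late as 12:00 and still end by 12:25.

12:00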